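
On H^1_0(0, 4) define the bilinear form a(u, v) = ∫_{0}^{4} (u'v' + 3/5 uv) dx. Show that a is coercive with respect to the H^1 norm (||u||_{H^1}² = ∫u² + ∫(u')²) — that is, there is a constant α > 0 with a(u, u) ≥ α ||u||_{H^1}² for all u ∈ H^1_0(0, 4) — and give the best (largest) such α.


α = (48/5 + π^2)/(π^2 + 16)

Coercivity of a(·,·) on H^1_0(0, 4) means a(u, u) ≥ α ||u||_{H^1}² for every u ∈ H^1_0.
The interval has length L = 4, and Poincaré/coercivity depend only on L. Here a(u, u) = ∫(u')² + (3/5)·∫u².
Here 0 < c = 3/5 < 1. The condition a(u,u) ≥ α||u||_{H^1}² reads (1−α)∫(u')² ≥ (α−c)∫u². Any admissible α is ≤ 1 (rapidly oscillating u have ∫u²/∫(u')² → 0), and α = 1 would force 0 ≥ (1−c)∫u², impossible since c < 1; so 1−α > 0. By the sharp Poincaré inequality on H^1_0 of an interval of length L, ∫(u')² ≥ (π/L)²∫u² with equality for the first sine mode sin(π(x−x₀)/L) (x₀ the left endpoint), so the inequality holds for all u iff (1−α)(π/L)² ≥ α − c, i.e. α ≤ ((π/L)² + c)/((π/L)² + 1) = (1 + c(L/π)²)/(1 + (L/π)²). With (π/L)² = π^2/16 and c = 3/5, the largest admissible constant is α = ((π/L)² + c)/((π/L)² + 1).
Simplifying, α = (48/5 + π^2)/(π^2 + 16).


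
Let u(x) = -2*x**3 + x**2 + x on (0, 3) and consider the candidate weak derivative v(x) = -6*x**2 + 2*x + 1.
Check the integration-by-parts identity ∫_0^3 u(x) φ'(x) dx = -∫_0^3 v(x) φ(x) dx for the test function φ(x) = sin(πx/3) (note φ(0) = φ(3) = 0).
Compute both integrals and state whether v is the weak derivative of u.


LHS = -648/π^3 + 138/π, RHS = -648/π^3 + 138/π. Yes, v = u' weakly.

u(x) = -2*x**3 + x**2 + x, classical derivative u'(x) = -6*x**2 + 2*x + 1.
φ(x) = sin(πx/3), so φ'(x) = π*cos(π*x/3)/3.
Note φ(0) = φ(3) = 0, so the boundary term u·φ vanishes.
LHS = ∫_0^3 u(x) φ'(x) dx = ∫_0^3 (-2*π*x^3*cos(π*x/3)/3 + π*x^2*cos(π*x/3)/3 + π*x*cos(π*x/3)/3) dx. Term by term:
  ∫_0^3 -2*π*x^3*cos(π*x/3)/3 dx = -648/π^3 + 162/π;  ∫_0^3 π*x*cos(π*x/3)/3 dx = -6/π;  ∫_0^3 π*x^2*cos(π*x/3)/3 dx = -18/π.
Sum: -648/π^3 + 162/π − 6/π − 18/π = -648/π^3 + 138/π.
So LHS = -648/π^3 + 138/π.
∫_0^3 v(x) φ(x) dx = ∫_0^3 (-6*x^2*sin(π*x/3) + 2*x*sin(π*x/3) + sin(π*x/3)) dx. Term by term:
  ∫_0^3 -6*x^2*sin(π*x/3) dx = -162/π + 648/π^3;  ∫_0^3 2*x*sin(π*x/3) dx = 18/π;  ∫_0^3 sin(π*x/3) dx = 6/π.
Sum: -162/π + 648/π^3 + 18/π + 6/π = -138/π + 648/π^3.
So RHS = -∫_0^3 v(x) φ(x) dx = -648/π^3 + 138/π.
LHS = RHS, so the identity holds for this test φ.
Moreover u is smooth here and v(x) = u'(x) = -6*x**2 + 2*x + 1 pointwise, so the identity holds for every test function. Hence v is the weak derivative of u.


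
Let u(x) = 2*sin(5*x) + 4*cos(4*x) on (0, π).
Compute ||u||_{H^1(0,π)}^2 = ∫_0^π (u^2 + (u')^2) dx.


||u||_{H^1(0,π)}^2 = 2720/9 + 188*π

u'(x) = -16*sin(4*x) + 10*cos(5*x).
Expand u² and (u')² and integrate term by term on (0, π), using: for integers n ≥ 1, ∫_0^π sin²(nx) dx = ∫_0^π cos²(nx) dx = π/2; for n ≠ n', ∫_0^π sin(nx)sin(n'x) dx = ∫_0^π cos(nx)cos(n'x) dx = 0; and by product-to-sum, ∫_0^π sin(nx)cos(n'x) dx = ½∫_0^π [sin((n+n')x) + sin((n−n')x)] dx, which is 0 when n+n' is even and 2n/(n²−n'²) when n+n' is odd (it need not vanish on (0, π)).
  u² squared terms: (2)²·∫sin(5x)² dx = 4·π/2 = 2*π;  (4)²·∫cos(4x)² dx = 16·π/2 = 8*π.
  u² cross terms: 2·(2)·(4)·∫sin(5x)·cos(4x) dx = 16·(10/9) = 160/9.
  So ∫_0^π u² dx = 2*π + 8*π + 160/9 = 160/9 + 10*π.
  (u')² squared terms: (-16)²·∫sin(4x)² dx = 256·π/2 = 128*π;  (10)²·∫cos(5x)² dx = 100·π/2 = 50*π.
  (u')² cross terms: 2·(-16)·(10)·∫sin(4x)·cos(5x) dx = -320·(-8/9) = 2560/9.
  So ∫_0^π (u')² dx = 128*π + 50*π + 2560/9 = 2560/9 + 178*π.
||u||_{H^1}^2 = (160/9 + 10*π) + (2560/9 + 178*π) = 2720/9 + 188*π.


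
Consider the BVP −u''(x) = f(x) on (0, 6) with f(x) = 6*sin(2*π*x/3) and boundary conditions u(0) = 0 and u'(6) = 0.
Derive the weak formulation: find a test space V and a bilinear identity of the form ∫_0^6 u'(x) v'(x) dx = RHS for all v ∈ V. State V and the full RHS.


V = {v ∈ H^1(0, 6) : v(0) = 0} (test functions vanish at x = 0 where u is specified); weak form: ∫_0^6 u'v' dx = ∫_0^6 (6*sin(2*π*x/3)) v dx for all v ∈ V.

Multiply both sides by a test function v and integrate from 0 to 6:
  ∫_0^6 −u''(x) v(x) dx = ∫_0^6 f(x) v(x) dx.
Integrate the LHS by parts once:
  ∫_0^6 −u'' v dx = −[u'(x) v(x)]_0^6 + ∫_0^6 u'(x) v'(x) dx.
Thus ∫_0^6 u'(x) v'(x) dx = ∫_0^6 f(x) v(x) dx + [u'(x) v(x)]_0^6.
Choose V so that boundary terms are either known or forced to vanish.
Mixed BC: u(0) = 0 (Dirichlet) and u'(6) = 0 (Neumann). Define V = {v ∈ H^1(0, 6) : v(0) = 0}. Then [u' v]_0^6 = u'(6)·v(6) − u'(0)·0 = 0.
Weak formulation: find u (satisfying any essential BC) such that ∫_0^6 u'(x) v'(x) dx = ∫_0^6 f v dx for all v ∈ V (Dirichlet at 0 absorbed into V; the Neumann datum at x = 6 is zero, so no boundary term remains).
Substituting f(x) = 6*sin(2*π*x/3), the right-hand side is ∫_0^6 (6*sin(2*π*x/3)) v dx.


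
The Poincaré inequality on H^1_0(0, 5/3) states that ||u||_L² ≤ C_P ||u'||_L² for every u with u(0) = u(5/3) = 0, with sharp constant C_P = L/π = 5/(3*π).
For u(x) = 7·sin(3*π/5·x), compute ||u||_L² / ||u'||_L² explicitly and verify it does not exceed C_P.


||u||_L² / ||u'||_L² = 5/(3*π) = C_P.

u(x) = 7·sin(3*π/5·x), so u'(x) = 21*π*cos(3*π*x/5)/5.
Writing u(x) = A·sin(kπx/L) with A = 7 and k = 1, use ∫_0^L sin²(kπx/L) dx = L/2 and ∫_0^L cos²(kπx/L) dx = L/2.
u² = 49·sin²(3*π/5·x) and (u')² = 441*π^2/25·cos²(3*π/5·x), and each of sin², cos² integrates to L/2 = 5/6 over (0, 5/3).
∫_0^5/3 u² dx = 245/6, so ||u||_L² = 7*sqrt(30)/6.
∫_0^5/3 (u')² dx = 147*π^2/10, so ||u'||_L² = 7*sqrt(30)*π/10.
Ratio ||u||_L² / ||u'||_L² = 5/(3*π).
Sharp Poincaré constant on H^1_0(0, 5/3) is C_P = L/π = 5/(3*π), achieved by sin(3*π/5·x).
This is the k = 1 eigenfunction (up to amplitude), so the ratio equals the sharp Poincaré constant exactly.


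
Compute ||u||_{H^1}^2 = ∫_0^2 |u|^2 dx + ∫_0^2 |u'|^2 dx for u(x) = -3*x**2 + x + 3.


||u||_{H^1}^2 = 1384/15

The H^1 norm (squared) on an interval (0, L) is
  ||u||_{H^1}^2 = ∫_0^L u(x)^2 dx + ∫_0^L u'(x)^2 dx.
Compute u'(x) = 1 - 6*x.
Then u(x)^2 = 9*x**4 - 6*x**3 - 17*x**2 + 6*x + 9 and u'(x)^2 = 36*x**2 - 12*x + 1.
Integrate each monomial from 0 to 2 using ∫_0^2 c·x^n dx = c·2^(n+1)/(n+1):
  ∫_0^2 u(x)^2 dx = ∫_0^2 (9*x^4 - 6*x^3 - 17*x^2 + 6*x + 9) dx. Term by term:
    ∫_0^2 9*x^4 dx = 288/5;  ∫_0^2 -6*x^3 dx = -24;  ∫_0^2 -17*x^2 dx = -136/3;
    ∫_0^2 6*x dx = 12;  ∫_0^2 9 dx = 18.
  Sum: 288/5 − 24 − 136/3 + 12 + 18 = 274/15.
  ∫_0^2 u'(x)^2 dx = ∫_0^2 (36*x^2 - 12*x + 1) dx. Term by term:
    ∫_0^2 36*x^2 dx = 96;  ∫_0^2 -12*x dx = -24;  ∫_0^2 1 dx = 2.
  Sum: 96 − 24 + 2 = 74.
Adding: ||u||_{H^1}^2 = 274/15 + 74 = 1384/15.


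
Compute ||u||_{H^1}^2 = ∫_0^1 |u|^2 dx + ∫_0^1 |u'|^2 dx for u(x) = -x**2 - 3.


||u||_{H^1}^2 = 188/15

The H^1 norm (squared) on an interval (0, L) is
  ||u||_{H^1}^2 = ∫_0^L u(x)^2 dx + ∫_0^L u'(x)^2 dx.
Compute u'(x) = -2*x.
Then u(x)^2 = x**4 + 6*x**2 + 9 and u'(x)^2 = 4*x**2.
Integrate each monomial from 0 to 1 using ∫_0^1 c·x^n dx = c·1^(n+1)/(n+1):
  ∫_0^1 u(x)^2 dx = ∫_0^1 (x^4 + 6*x^2 + 9) dx. Term by term:
    ∫_0^1 x^4 dx = 1/5;  ∫_0^1 6*x^2 dx = 2;  ∫_0^1 9 dx = 9.
  Sum: 1/5 + 2 + 9 = 56/5.
  ∫_0^1 u'(x)^2 dx = ∫_0^1 (4*x^2) dx. Term by term:
    ∫_0^1 4*x^2 dx = 4/3.
Adding: ||u||_{H^1}^2 = 56/5 + 4/3 = 188/15.


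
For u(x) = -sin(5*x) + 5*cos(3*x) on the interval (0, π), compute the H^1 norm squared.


||u||_{H^1(0,π)}^2 = 138*π

u'(x) = -15*sin(3*x) - 5*cos(5*x).
Expand u² and (u')² and integrate term by term on (0, π), using: for integers n ≥ 1, ∫_0^π sin²(nx) dx = ∫_0^π cos²(nx) dx = π/2; for n ≠ n', ∫_0^π sin(nx)sin(n'x) dx = ∫_0^π cos(nx)cos(n'x) dx = 0; and by product-to-sum, ∫_0^π sin(nx)cos(n'x) dx = ½∫_0^π [sin((n+n')x) + sin((n−n')x)] dx, which is 0 when n+n' is even and 2n/(n²−n'²) when n+n' is odd (it need not vanish on (0, π)).
  u² squared terms: (-1)²·∫sin(5x)² dx = 1·π/2 = π/2;  (5)²·∫cos(3x)² dx = 25·π/2 = 25*π/2.
  u² cross terms: 2·(-1)·(5)·∫sin(5x)·cos(3x) dx = -10·(0) = 0.
  So ∫_0^π u² dx = π/2 + 25*π/2 + 0 = 13*π.
  (u')² squared terms: (-15)²·∫sin(3x)² dx = 225·π/2 = 225*π/2;  (-5)²·∫cos(5x)² dx = 25·π/2 = 25*π/2.
  (u')² cross terms: 2·(-15)·(-5)·∫sin(3x)·cos(5x) dx = 150·(0) = 0.
  So ∫_0^π (u')² dx = 225*π/2 + 25*π/2 + 0 = 125*π.
||u||_{H^1}^2 = (13*π) + (125*π) = 138*π.


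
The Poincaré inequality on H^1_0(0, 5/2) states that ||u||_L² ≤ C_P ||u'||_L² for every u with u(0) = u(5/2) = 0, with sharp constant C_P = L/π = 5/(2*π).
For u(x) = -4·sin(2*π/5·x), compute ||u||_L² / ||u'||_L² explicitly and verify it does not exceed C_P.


||u||_L² / ||u'||_L² = 5/(2*π) = C_P.

u(x) = -4·sin(2*π/5·x), so u'(x) = -8*π*cos(2*π*x/5)/5.
Writing u(x) = A·sin(kπx/L) with A = -4 and k = 1, use ∫_0^L sin²(kπx/L) dx = L/2 and ∫_0^L cos²(kπx/L) dx = L/2.
u² = 16·sin²(2*π/5·x) and (u')² = 64*π^2/25·cos²(2*π/5·x), and each of sin², cos² integrates to L/2 = 5/4 over (0, 5/2).
∫_0^5/2 u² dx = 20, so ||u||_L² = 2*sqrt(5).
∫_0^5/2 (u')² dx = 16*π^2/5, so ||u'||_L² = 4*sqrt(5)*π/5.
Ratio ||u||_L² / ||u'||_L² = 5/(2*π).
Sharp Poincaré constant on H^1_0(0, 5/2) is C_P = L/π = 5/(2*π), achieved by sin(2*π/5·x).
This is the k = 1 eigenfunction (up to amplitude), so the ratio equals the sharp Poincaré constant exactly.


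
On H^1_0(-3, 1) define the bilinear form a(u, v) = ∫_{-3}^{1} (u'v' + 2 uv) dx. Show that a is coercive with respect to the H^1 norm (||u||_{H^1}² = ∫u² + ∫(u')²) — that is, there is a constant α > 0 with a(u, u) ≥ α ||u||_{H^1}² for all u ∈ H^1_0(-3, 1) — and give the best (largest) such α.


α = 1

Coercivity of a(·,·) on H^1_0(-3, 1) means a(u, u) ≥ α ||u||_{H^1}² for every u ∈ H^1_0.
The interval has length L = 4, and Poincaré/coercivity depend only on L. Here a(u, u) = ∫(u')² + (2)·∫u².
Here c = 2 ≥ 1, so a(u,u) = ∫(u')² + c∫u² ≥ ∫(u')² + ∫u² = ||u||_{H^1}², i.e. α = 1 works. No larger α is possible: a(u,u) ≥ α||u||_{H^1}² means (1−α)∫(u')² ≥ (α−c)∫u², and for the modes u_n = sin(nπ(x−x₀)/L) (x₀ the left endpoint) one has ∫u_n²/∫(u_n')² = (L/(nπ))² → 0, so a(u_n,u_n)/||u_n||_{H^1}² → 1. Hence the optimal constant is α = 1.
Therefore α = 1.


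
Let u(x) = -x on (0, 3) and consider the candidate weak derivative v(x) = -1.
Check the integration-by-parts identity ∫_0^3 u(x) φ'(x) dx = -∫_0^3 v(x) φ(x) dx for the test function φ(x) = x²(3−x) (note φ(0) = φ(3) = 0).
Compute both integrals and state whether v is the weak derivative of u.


LHS = 27/4, RHS = 27/4. Yes, v = u' weakly.

u(x) = -x, classical derivative u'(x) = -1.
φ(x) = x²(3−x), so φ'(x) = 3*x*(2 - x).
Note φ(0) = φ(3) = 0, so the boundary term u·φ vanishes.
LHS = ∫_0^3 u(x) φ'(x) dx = ∫_0^3 (3*x^3 - 6*x^2) dx. Term by term:
  ∫_0^3 3*x^3 dx = 243/4;  ∫_0^3 -6*x^2 dx = -54.
Sum: 243/4 − 54 = 27/4.
So LHS = 27/4.
∫_0^3 v(x) φ(x) dx = ∫_0^3 (x^3 - 3*x^2) dx. Term by term:
  ∫_0^3 x^3 dx = 81/4;  ∫_0^3 -3*x^2 dx = -27.
Sum: 81/4 − 27 = -27/4.
So RHS = -∫_0^3 v(x) φ(x) dx = 27/4.
LHS = RHS, so the identity holds for this test φ.
Moreover u is smooth here and v(x) = u'(x) = -1 pointwise, so the identity holds for every test function. Hence v is the weak derivative of u.


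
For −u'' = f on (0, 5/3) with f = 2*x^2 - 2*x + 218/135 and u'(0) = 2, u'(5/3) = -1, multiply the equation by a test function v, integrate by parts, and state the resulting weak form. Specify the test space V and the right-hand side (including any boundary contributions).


V = H^1(0, 5/3) (v unrestricted at boundary; u is determined up to an additive constant); weak form: ∫_0^5/3 u'v' dx = ∫_0^5/3 (2*x^2 - 2*x + 218/135) v dx − v(5/3) − 2·v(0) for all v ∈ V.

Multiply both sides by a test function v and integrate from 0 to 5/3:
  ∫_0^5/3 −u''(x) v(x) dx = ∫_0^5/3 f(x) v(x) dx.
Integrate the LHS by parts once:
  ∫_0^5/3 −u'' v dx = −[u'(x) v(x)]_0^5/3 + ∫_0^5/3 u'(x) v'(x) dx.
Thus ∫_0^5/3 u'(x) v'(x) dx = ∫_0^5/3 f(x) v(x) dx + [u'(x) v(x)]_0^5/3.
Choose V so that boundary terms are either known or forced to vanish.
u has inhomogeneous Neumann u'(0) = 2, u'(5/3) = -1. [u' v]_0^5/3 = (-1)·v(5/3) − (2)·v(0) = − v(5/3) − 2·v(0). Take V = H^1(0, 5/3); boundary term becomes part of RHS.
Weak formulation: find u (satisfying any essential BC) such that ∫_0^5/3 u'(x) v'(x) dx = ∫_0^5/3 f v dx − v(5/3) − 2·v(0) for all v ∈ V (Neumann data are natural BCs: they enter the RHS as boundary terms).
Substituting f(x) = 2*x^2 - 2*x + 218/135, the right-hand side is ∫_0^5/3 (2*x^2 - 2*x + 218/135) v dx − v(5/3) − 2·v(0).
Compatibility check (pure Neumann): taking v ≡ 1 ∈ V gives 0 = ∫_0^5/3 f dx + (-1) − (2), i.e. ∫_0^5/3 f dx must equal u'(0) − u'(5/3) = 3. Indeed ∫_0^5/3 (2*x^2 - 2*x + 218/135) dx = 3, so the data are compatible. The solution is then unique only up to an additive constant (fix it e.g. by requiring ∫_0^5/3 u dx = 0).


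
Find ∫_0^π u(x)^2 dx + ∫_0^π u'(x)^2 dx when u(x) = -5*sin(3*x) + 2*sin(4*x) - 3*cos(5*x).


||u||_{H^1(0,π)}^2 = 832/3 + 276*π

u'(x) = 15*sin(5*x) - 15*cos(3*x) + 8*cos(4*x).
Expand u² and (u')² and integrate term by term on (0, π), using: for integers n ≥ 1, ∫_0^π sin²(nx) dx = ∫_0^π cos²(nx) dx = π/2; for n ≠ n', ∫_0^π sin(nx)sin(n'x) dx = ∫_0^π cos(nx)cos(n'x) dx = 0; and by product-to-sum, ∫_0^π sin(nx)cos(n'x) dx = ½∫_0^π [sin((n+n')x) + sin((n−n')x)] dx, which is 0 when n+n' is even and 2n/(n²−n'²) when n+n' is odd (it need not vanish on (0, π)).
  u² squared terms: (-5)²·∫sin(3x)² dx = 25·π/2 = 25*π/2;  (-3)²·∫cos(5x)² dx = 9·π/2 = 9*π/2;  (2)²·∫sin(4x)² dx = 4·π/2 = 2*π.
  u² cross terms: 2·(-5)·(-3)·∫sin(3x)·cos(5x) dx = 30·(0) = 0;  2·(-5)·(2)·∫sin(3x)·sin(4x) dx = -20·(0) = 0;  2·(-3)·(2)·∫cos(5x)·sin(4x) dx = -12·(-8/9) = 32/3.
  So ∫_0^π u² dx = 25*π/2 + 9*π/2 + 2*π + 0 + 0 + 32/3 = 32/3 + 19*π.
  (u')² squared terms: (-15)²·∫cos(3x)² dx = 225·π/2 = 225*π/2;  (8)²·∫cos(4x)² dx = 64·π/2 = 32*π;  (15)²·∫sin(5x)² dx = 225·π/2 = 225*π/2.
  (u')² cross terms: 2·(-15)·(8)·∫cos(3x)·cos(4x) dx = -240·(0) = 0;  2·(-15)·(15)·∫cos(3x)·sin(5x) dx = -450·(0) = 0;  2·(8)·(15)·∫cos(4x)·sin(5x) dx = 240·(10/9) = 800/3.
  So ∫_0^π (u')² dx = 225*π/2 + 32*π + 225*π/2 + 0 + 0 + 800/3 = 800/3 + 257*π.
||u||_{H^1}^2 = (32/3 + 19*π) + (800/3 + 257*π) = 832/3 + 276*π.


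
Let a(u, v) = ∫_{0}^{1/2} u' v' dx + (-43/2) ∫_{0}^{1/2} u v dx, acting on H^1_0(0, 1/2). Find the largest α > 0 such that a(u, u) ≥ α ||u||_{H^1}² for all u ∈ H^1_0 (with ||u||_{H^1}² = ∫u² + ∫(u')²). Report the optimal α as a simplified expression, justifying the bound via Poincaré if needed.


α = (-43 + 8*π^2)/(2*(1 + 4*π^2))

Coercivity of a(·,·) on H^1_0(0, 1/2) means a(u, u) ≥ α ||u||_{H^1}² for every u ∈ H^1_0.
The interval has length L = 1/2, and Poincaré/coercivity depend only on L. Here a(u, u) = ∫(u')² + (-43/2)·∫u².
Here c = -43/2 < 0 with |c| < (π/L)² = 4*π^2, so coercivity still holds. The condition a(u,u) ≥ α||u||_{H^1}² reads (1−α)∫(u')² ≥ (α−c)∫u². Any admissible α is ≤ 1 (rapidly oscillating u have ∫u²/∫(u')² → 0), and α = 1 would force 0 ≥ (1−c)∫u², impossible since c < 1; so 1−α > 0. By the sharp Poincaré inequality on H^1_0 of an interval of length L, ∫(u')² ≥ (π/L)²∫u² with equality for the first sine mode sin(π(x−x₀)/L) (x₀ the left endpoint), so the inequality holds for all u iff (1−α)(π/L)² ≥ α − c, i.e. α ≤ ((π/L)² + c)/((π/L)² + 1) = (1 + c(L/π)²)/(1 + (L/π)²). (Direct route, valid since c ≤ 0: Poincaré gives c∫u² ≥ c(L/π)²∫(u')², so a(u,u) ≥ (1 + c(L/π)²)∫(u')², while ||u||_{H^1}² ≤ (1 + (L/π)²)∫(u')²; dividing yields the same α.) With (π/L)² = 4*π^2 and c = -43/2, the largest admissible constant is α = ((π/L)² + c)/((π/L)² + 1).
Simplifying, α = (-43 + 8*π^2)/(2*(1 + 4*π^2)).


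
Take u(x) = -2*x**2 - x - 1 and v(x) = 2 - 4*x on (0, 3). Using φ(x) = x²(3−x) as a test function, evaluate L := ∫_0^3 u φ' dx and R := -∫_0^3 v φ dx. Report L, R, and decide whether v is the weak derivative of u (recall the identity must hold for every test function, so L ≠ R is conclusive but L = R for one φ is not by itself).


LHS = 1107/20, RHS = 351/10. No, v is not the weak derivative of u.

u(x) = -2*x**2 - x - 1, classical derivative u'(x) = -4*x - 1.
φ(x) = x²(3−x), so φ'(x) = 3*x*(2 - x).
Note φ(0) = φ(3) = 0, so the boundary term u·φ vanishes.
LHS = ∫_0^3 u(x) φ'(x) dx = ∫_0^3 (6*x^4 - 9*x^3 - 3*x^2 - 6*x) dx. Term by term:
  ∫_0^3 6*x^4 dx = 1458/5;  ∫_0^3 -9*x^3 dx = -729/4;  ∫_0^3 -3*x^2 dx = -27;
  ∫_0^3 -6*x dx = -27.
Sum: 1458/5 − 729/4 − 27 − 27 = 1107/20.
So LHS = 1107/20.
∫_0^3 v(x) φ(x) dx = ∫_0^3 (4*x^4 - 14*x^3 + 6*x^2) dx. Term by term:
  ∫_0^3 4*x^4 dx = 972/5;  ∫_0^3 -14*x^3 dx = -567/2;  ∫_0^3 6*x^2 dx = 54.
Sum: 972/5 − 567/2 + 54 = -351/10.
So RHS = -∫_0^3 v(x) φ(x) dx = 351/10.
LHS − RHS = 81/4 ≠ 0, so the identity fails.
(For a valid weak derivative the identity must hold for EVERY test function, in particular this one. The failure shows v is NOT the weak derivative of u.)
Correct weak derivative would be u'(x) = -4*x - 1.


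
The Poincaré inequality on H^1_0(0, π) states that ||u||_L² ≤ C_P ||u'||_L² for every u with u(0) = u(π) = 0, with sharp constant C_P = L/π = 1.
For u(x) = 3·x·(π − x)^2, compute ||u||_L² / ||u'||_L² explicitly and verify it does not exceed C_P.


||u||_L² / ||u'||_L² = sqrt(14)*π/14 < C_P = 1.

u(x) = 3·x·(π − x)^2, so u'(x) = 3*(x - π)*(3*x - π).
u(x) = 3·x·(π − x)^2 vanishes at x = 0 and x = π, so u ∈ H^1_0(0, π). Differentiate via the product rule and integrate the resulting polynomials term by term.
  ∫_0^π u² dx = ∫_0^π (9*x^6 - 36*π*x^5 + 54*π^2*x^4 - 36*π^3*x^3 + 9*π^4*x^2) dx. Term by term:
    ∫_0^π 9*x^6 dx = 9*π^7/7;  ∫_0^π -36*π*x^5 dx = -6*π^7;  ∫_0^π 54*π^2*x^4 dx = 54*π^7/5;
    ∫_0^π -36*π^3*x^3 dx = -9*π^7;  ∫_0^π 9*π^4*x^2 dx = 3*π^7.
  Sum: 9*π^7/7 − 6*π^7 + 54*π^7/5 − 9*π^7 + 3*π^7 = 3*π^7/35.
  ∫_0^π (u')² dx = ∫_0^π (81*x^4 - 216*π*x^3 + 198*π^2*x^2 - 72*π^3*x + 9*π^4) dx. Term by term:
    ∫_0^π 81*x^4 dx = 81*π^5/5;  ∫_0^π -216*π*x^3 dx = -54*π^5;  ∫_0^π 198*π^2*x^2 dx = 66*π^5;
    ∫_0^π -72*π^3*x dx = -36*π^5;  ∫_0^π 9*π^4 dx = 9*π^5.
  Sum: 81*π^5/5 − 54*π^5 + 66*π^5 − 36*π^5 + 9*π^5 = 6*π^5/5.
∫_0^π u² dx = 3*π^7/35, so ||u||_L² = sqrt(105)*π^(7/2)/35.
∫_0^π (u')² dx = 6*π^5/5, so ||u'||_L² = sqrt(30)*π^(5/2)/5.
Ratio ||u||_L² / ||u'||_L² = sqrt(14)*π/14.
Sharp Poincaré constant on H^1_0(0, π) is C_P = L/π = 1, achieved by sin(x).
A polynomial bump cannot attain the sharp Poincaré constant (only the first sine eigenfunction does), so the ratio is strictly less than C_P, consistent with ||u||_L² ≤ C_P ||u'||_L².


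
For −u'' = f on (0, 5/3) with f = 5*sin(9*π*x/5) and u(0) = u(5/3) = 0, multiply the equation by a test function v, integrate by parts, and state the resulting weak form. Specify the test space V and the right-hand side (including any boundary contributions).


V = H^1_0(0, 5/3) (so v(0) = v(5/3) = 0); weak form: ∫_0^5/3 u'v' dx = ∫_0^5/3 (5*sin(9*π*x/5)) v dx for all v ∈ V.

Multiply both sides by a test function v and integrate from 0 to 5/3:
  ∫_0^5/3 −u''(x) v(x) dx = ∫_0^5/3 f(x) v(x) dx.
Integrate the LHS by parts once:
  ∫_0^5/3 −u'' v dx = −[u'(x) v(x)]_0^5/3 + ∫_0^5/3 u'(x) v'(x) dx.
Thus ∫_0^5/3 u'(x) v'(x) dx = ∫_0^5/3 f(x) v(x) dx + [u'(x) v(x)]_0^5/3.
Choose V so that boundary terms are either known or forced to vanish.
u is Dirichlet: u(0) = u(5/3) = 0. Let V = H^1_0(0, 5/3); then v(0) = v(5/3) = 0, and [u' v]_0^5/3 = 0.
Weak formulation: find u (satisfying any essential BC) such that ∫_0^5/3 u'(x) v'(x) dx = ∫_0^5/3 f v dx for all v ∈ V.
Substituting f(x) = 5*sin(9*π*x/5), the right-hand side is ∫_0^5/3 (5*sin(9*π*x/5)) v dx.


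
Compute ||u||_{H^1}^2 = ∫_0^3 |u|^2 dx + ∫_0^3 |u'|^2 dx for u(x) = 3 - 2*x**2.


||u||_{H^1}^2 = 1287/5

The H^1 norm (squared) on an interval (0, L) is
  ||u||_{H^1}^2 = ∫_0^L u(x)^2 dx + ∫_0^L u'(x)^2 dx.
Compute u'(x) = -4*x.
Then u(x)^2 = 4*x**4 - 12*x**2 + 9 and u'(x)^2 = 16*x**2.
Integrate each monomial from 0 to 3 using ∫_0^3 c·x^n dx = c·3^(n+1)/(n+1):
  ∫_0^3 u(x)^2 dx = ∫_0^3 (4*x^4 - 12*x^2 + 9) dx. Term by term:
    ∫_0^3 4*x^4 dx = 972/5;  ∫_0^3 -12*x^2 dx = -108;  ∫_0^3 9 dx = 27.
  Sum: 972/5 − 108 + 27 = 567/5.
  ∫_0^3 u'(x)^2 dx = ∫_0^3 (16*x^2) dx. Term by term:
    ∫_0^3 16*x^2 dx = 144.
Adding: ||u||_{H^1}^2 = 567/5 + 144 = 1287/5.


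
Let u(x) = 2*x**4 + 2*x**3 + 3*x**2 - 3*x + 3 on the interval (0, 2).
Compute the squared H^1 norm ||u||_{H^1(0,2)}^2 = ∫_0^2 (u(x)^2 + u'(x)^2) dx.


||u||_{H^1}^2 = 1242616/315

The H^1 norm (squared) on an interval (0, L) is
  ||u||_{H^1}^2 = ∫_0^L u(x)^2 dx + ∫_0^L u'(x)^2 dx.
Compute u'(x) = 8*x**3 + 6*x**2 + 6*x - 3.
Then u(x)^2 = 4*x**8 + 8*x**7 + 16*x**6 + 9*x**4 - 6*x**3 + 27*x**2 - 18*x + 9 and u'(x)^2 = 64*x**6 + 96*x**5 + 132*x**4 + 24*x**3 - 36*x + 9.
Integrate each monomial from 0 to 2 using ∫_0^2 c·x^n dx = c·2^(n+1)/(n+1):
  ∫_0^2 u(x)^2 dx = ∫_0^2 (4*x^8 + 8*x^7 + 16*x^6 + 9*x^4 - 6*x^3 + 27*x^2 - 18*x + 9) dx. Term by term:
    ∫_0^2 4*x^8 dx = 2048/9;  ∫_0^2 8*x^7 dx = 256;  ∫_0^2 16*x^6 dx = 2048/7;
    ∫_0^2 9*x^4 dx = 288/5;  ∫_0^2 -6*x^3 dx = -24;  ∫_0^2 27*x^2 dx = 72;
    ∫_0^2 -18*x dx = -36;  ∫_0^2 9 dx = 18.
  Sum: 2048/9 + 256 + 2048/7 + 288/5 − 24 + 72 − 36 + 18 = 272074/315.
  ∫_0^2 u'(x)^2 dx = ∫_0^2 (64*x^6 + 96*x^5 + 132*x^4 + 24*x^3 - 36*x + 9) dx. Term by term:
    ∫_0^2 64*x^6 dx = 8192/7;  ∫_0^2 96*x^5 dx = 1024;  ∫_0^2 132*x^4 dx = 4224/5;
    ∫_0^2 24*x^3 dx = 96;  ∫_0^2 -36*x dx = -72;  ∫_0^2 9 dx = 18.
  Sum: 8192/7 + 1024 + 4224/5 + 96 − 72 + 18 = 107838/35.
Adding: ||u||_{H^1}^2 = 272074/315 + 107838/35 = 1242616/315.


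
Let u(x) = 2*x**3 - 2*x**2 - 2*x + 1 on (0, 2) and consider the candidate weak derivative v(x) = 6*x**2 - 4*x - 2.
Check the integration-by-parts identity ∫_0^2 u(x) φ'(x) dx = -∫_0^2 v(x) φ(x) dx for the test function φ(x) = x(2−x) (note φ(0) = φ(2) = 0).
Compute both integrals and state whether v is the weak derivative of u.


LHS = -8/5, RHS = -8/5. Yes, v = u' weakly.

u(x) = 2*x**3 - 2*x**2 - 2*x + 1, classical derivative u'(x) = 6*x**2 - 4*x - 2.
φ(x) = x(2−x), so φ'(x) = 2 - 2*x.
Note φ(0) = φ(2) = 0, so the boundary term u·φ vanishes.
LHS = ∫_0^2 u(x) φ'(x) dx = ∫_0^2 (-4*x^4 + 8*x^3 - 6*x + 2) dx. Term by term:
  ∫_0^2 -4*x^4 dx = -128/5;  ∫_0^2 8*x^3 dx = 32;  ∫_0^2 -6*x dx = -12;
  ∫_0^2 2 dx = 4.
Sum: -128/5 + 32 − 12 + 4 = -8/5.
So LHS = -8/5.
∫_0^2 v(x) φ(x) dx = ∫_0^2 (-6*x^4 + 16*x^3 - 6*x^2 - 4*x) dx. Term by term:
  ∫_0^2 -6*x^4 dx = -192/5;  ∫_0^2 16*x^3 dx = 64;  ∫_0^2 -6*x^2 dx = -16;
  ∫_0^2 -4*x dx = -8.
Sum: -192/5 + 64 − 16 − 8 = 8/5.
So RHS = -∫_0^2 v(x) φ(x) dx = -8/5.
LHS = RHS, so the identity holds for this test φ.
Moreover u is smooth here and v(x) = u'(x) = 6*x**2 - 4*x - 2 pointwise, so the identity holds for every test function. Hence v is the weak derivative of u.


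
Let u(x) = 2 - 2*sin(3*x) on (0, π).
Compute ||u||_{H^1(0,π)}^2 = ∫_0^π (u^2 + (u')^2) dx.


||u||_{H^1(0,π)}^2 = -16/3 + 24*π

u'(x) = -6*cos(3*x).
Expand u² and (u')² and integrate term by term on (0, π), using: for integers n ≥ 1, ∫_0^π sin²(nx) dx = ∫_0^π cos²(nx) dx = π/2; for n ≠ n', ∫_0^π sin(nx)sin(n'x) dx = ∫_0^π cos(nx)cos(n'x) dx = 0; and by product-to-sum, ∫_0^π sin(nx)cos(n'x) dx = ½∫_0^π [sin((n+n')x) + sin((n−n')x)] dx, which is 0 when n+n' is even and 2n/(n²−n'²) when n+n' is odd (it need not vanish on (0, π)). For the constant mode: ∫_0^π 1 dx = π, ∫_0^π cos(nx) dx = 0, ∫_0^π sin(nx) dx = (1−(−1)^n)/n.
  u² squared terms: (2)²·∫1 dx = 4·π = 4*π;  (-2)²·∫sin(3x)² dx = 4·π/2 = 2*π.
  u² cross terms: 2·(2)·(-2)·∫1·sin(3x) dx = -8·(2/3) = -16/3.
  So ∫_0^π u² dx = 4*π + 2*π − 16/3 = -16/3 + 6*π.
  (u')² squared terms: (-6)²·∫cos(3x)² dx = 36·π/2 = 18*π.
  So ∫_0^π (u')² dx = 18*π.
||u||_{H^1}^2 = (-16/3 + 6*π) + (18*π) = -16/3 + 24*π.


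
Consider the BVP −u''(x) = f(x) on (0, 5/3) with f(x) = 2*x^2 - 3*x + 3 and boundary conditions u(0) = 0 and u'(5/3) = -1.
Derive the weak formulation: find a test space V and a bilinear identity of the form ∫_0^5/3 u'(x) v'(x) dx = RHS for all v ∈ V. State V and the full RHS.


V = {v ∈ H^1(0, 5/3) : v(0) = 0} (test functions vanish at x = 0 where u is specified); weak form: ∫_0^5/3 u'v' dx = ∫_0^5/3 (2*x^2 - 3*x + 3) v dx − v(5/3) for all v ∈ V.

Multiply both sides by a test function v and integrate from 0 to 5/3:
  ∫_0^5/3 −u''(x) v(x) dx = ∫_0^5/3 f(x) v(x) dx.
Integrate the LHS by parts once:
  ∫_0^5/3 −u'' v dx = −[u'(x) v(x)]_0^5/3 + ∫_0^5/3 u'(x) v'(x) dx.
Thus ∫_0^5/3 u'(x) v'(x) dx = ∫_0^5/3 f(x) v(x) dx + [u'(x) v(x)]_0^5/3.
Choose V so that boundary terms are either known or forced to vanish.
Mixed BC: u(0) = 0 (Dirichlet) and u'(5/3) = -1 (Neumann). Define V = {v ∈ H^1(0, 5/3) : v(0) = 0}. Then [u' v]_0^5/3 = u'(5/3)·v(5/3) − u'(0)·0 = − v(5/3).
Weak formulation: find u (satisfying any essential BC) such that ∫_0^5/3 u'(x) v'(x) dx = ∫_0^5/3 f v dx − v(5/3) for all v ∈ V (Dirichlet at 0 absorbed into V; Neumann datum at x = 5/3 contributes the boundary term).
Substituting f(x) = 2*x^2 - 3*x + 3, the right-hand side is ∫_0^5/3 (2*x^2 - 3*x + 3) v dx − v(5/3).


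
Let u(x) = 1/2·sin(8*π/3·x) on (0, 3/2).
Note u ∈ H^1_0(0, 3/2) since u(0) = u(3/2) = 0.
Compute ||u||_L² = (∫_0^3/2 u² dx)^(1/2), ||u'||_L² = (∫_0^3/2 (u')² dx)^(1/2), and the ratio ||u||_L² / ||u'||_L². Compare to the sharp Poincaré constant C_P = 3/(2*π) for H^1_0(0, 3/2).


||u||_L² / ||u'||_L² = 3/(8*π) < C_P = 3/(2*π).

u(x) = 1/2·sin(8*π/3·x), so u'(x) = 4*π*cos(8*π*x/3)/3.
Writing u(x) = A·sin(kπx/L) with A = 1/2 and k = 4, use ∫_0^L sin²(kπx/L) dx = L/2 and ∫_0^L cos²(kπx/L) dx = L/2.
u² = 1/4·sin²(8*π/3·x) and (u')² = 16*π^2/9·cos²(8*π/3·x), and each of sin², cos² integrates to L/2 = 3/4 over (0, 3/2).
∫_0^3/2 u² dx = 3/16, so ||u||_L² = sqrt(3)/4.
∫_0^3/2 (u')² dx = 4*π^2/3, so ||u'||_L² = 2*sqrt(3)*π/3.
Ratio ||u||_L² / ||u'||_L² = 3/(8*π).
Sharp Poincaré constant on H^1_0(0, 3/2) is C_P = L/π = 3/(2*π), achieved by sin(2*π/3·x).
This is the k = 4 harmonic; the ratio L/(kπ) is strictly less than C_P = L/π, consistent with the sharp inequality ||u||_L² ≤ C_P ||u'||_L².


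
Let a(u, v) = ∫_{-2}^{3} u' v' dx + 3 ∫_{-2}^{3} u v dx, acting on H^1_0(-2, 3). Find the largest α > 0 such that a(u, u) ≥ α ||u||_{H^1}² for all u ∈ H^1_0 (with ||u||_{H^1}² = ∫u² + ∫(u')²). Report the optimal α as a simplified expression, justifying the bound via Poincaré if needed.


α = 1

Coercivity of a(·,·) on H^1_0(-2, 3) means a(u, u) ≥ α ||u||_{H^1}² for every u ∈ H^1_0.
The interval has length L = 5, and Poincaré/coercivity depend only on L. Here a(u, u) = ∫(u')² + (3)·∫u².
Here c = 3 ≥ 1, so a(u,u) = ∫(u')² + c∫u² ≥ ∫(u')² + ∫u² = ||u||_{H^1}², i.e. α = 1 works. No larger α is possible: a(u,u) ≥ α||u||_{H^1}² means (1−α)∫(u')² ≥ (α−c)∫u², and for the modes u_n = sin(nπ(x−x₀)/L) (x₀ the left endpoint) one has ∫u_n²/∫(u_n')² = (L/(nπ))² → 0, so a(u_n,u_n)/||u_n||_{H^1}² → 1. Hence the optimal constant is α = 1.
Therefore α = 1.


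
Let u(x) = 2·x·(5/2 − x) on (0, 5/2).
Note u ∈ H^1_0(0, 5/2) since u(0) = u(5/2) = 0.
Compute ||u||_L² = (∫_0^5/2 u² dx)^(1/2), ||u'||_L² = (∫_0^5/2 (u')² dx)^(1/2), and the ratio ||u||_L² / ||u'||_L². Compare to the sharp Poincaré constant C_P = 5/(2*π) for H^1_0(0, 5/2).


||u||_L² / ||u'||_L² = sqrt(10)/4 < C_P = 5/(2*π).

u(x) = 2·x·(5/2 − x), so u'(x) = 5 - 4*x.
u(x) = 2·x·(5/2 − x) vanishes at x = 0 and x = 5/2, so u ∈ H^1_0(0, 5/2). Differentiate via the product rule and integrate the resulting polynomials term by term.
  ∫_0^5/2 u² dx = ∫_0^5/2 (4*x^4 - 20*x^3 + 25*x^2) dx. Term by term:
    ∫_0^5/2 4*x^4 dx = 625/8;  ∫_0^5/2 -20*x^3 dx = -3125/16;  ∫_0^5/2 25*x^2 dx = 3125/24.
  Sum: 625/8 − 3125/16 + 3125/24 = 625/48.
  ∫_0^5/2 (u')² dx = ∫_0^5/2 (16*x^2 - 40*x + 25) dx. Term by term:
    ∫_0^5/2 16*x^2 dx = 250/3;  ∫_0^5/2 -40*x dx = -125;  ∫_0^5/2 25 dx = 125/2.
  Sum: 250/3 − 125 + 125/2 = 125/6.
∫_0^5/2 u² dx = 625/48, so ||u||_L² = 25*sqrt(3)/12.
∫_0^5/2 (u')² dx = 125/6, so ||u'||_L² = 5*sqrt(30)/6.
Ratio ||u||_L² / ||u'||_L² = sqrt(10)/4.
Sharp Poincaré constant on H^1_0(0, 5/2) is C_P = L/π = 5/(2*π), achieved by sin(2*π/5·x).
A polynomial bump cannot attain the sharp Poincaré constant (only the first sine eigenfunction does), so the ratio is strictly less than C_P, consistent with ||u||_L² ≤ C_P ||u'||_L².


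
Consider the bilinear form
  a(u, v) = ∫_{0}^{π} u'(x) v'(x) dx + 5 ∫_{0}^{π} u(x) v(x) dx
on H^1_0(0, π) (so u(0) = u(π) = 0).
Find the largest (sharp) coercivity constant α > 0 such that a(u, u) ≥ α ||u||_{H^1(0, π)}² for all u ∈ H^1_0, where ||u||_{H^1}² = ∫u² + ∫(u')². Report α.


α = 1

Coercivity of a(·,·) on H^1_0(0, π) means a(u, u) ≥ α ||u||_{H^1}² for every u ∈ H^1_0.
The interval has length L = π, and Poincaré/coercivity depend only on L. Here a(u, u) = ∫(u')² + (5)·∫u².
Here c = 5 ≥ 1, so a(u,u) = ∫(u')² + c∫u² ≥ ∫(u')² + ∫u² = ||u||_{H^1}², i.e. α = 1 works. No larger α is possible: a(u,u) ≥ α||u||_{H^1}² means (1−α)∫(u')² ≥ (α−c)∫u², and for the modes u_n = sin(nπ(x−x₀)/L) (x₀ the left endpoint) one has ∫u_n²/∫(u_n')² = (L/(nπ))² → 0, so a(u_n,u_n)/||u_n||_{H^1}² → 1. Hence the optimal constant is α = 1.
Therefore α = 1.


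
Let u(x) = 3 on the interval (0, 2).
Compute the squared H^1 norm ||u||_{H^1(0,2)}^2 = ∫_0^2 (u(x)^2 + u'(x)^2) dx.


||u||_{H^1}^2 = 18

The H^1 norm (squared) on an interval (0, L) is
  ||u||_{H^1}^2 = ∫_0^L u(x)^2 dx + ∫_0^L u'(x)^2 dx.
Compute u'(x) = 0.
Then u(x)^2 = 9 and u'(x)^2 = 0.
Integrate each monomial from 0 to 2 using ∫_0^2 c·x^n dx = c·2^(n+1)/(n+1):
  ∫_0^2 u(x)^2 dx = ∫_0^2 (9) dx. Term by term:
    ∫_0^2 9 dx = 18.
  ∫_0^2 u'(x)^2 dx = ∫_0^2 (0) dx. Term by term:
    ∫_0^2 0 dx = 0.
Adding: ||u||_{H^1}^2 = 18 + 0 = 18.


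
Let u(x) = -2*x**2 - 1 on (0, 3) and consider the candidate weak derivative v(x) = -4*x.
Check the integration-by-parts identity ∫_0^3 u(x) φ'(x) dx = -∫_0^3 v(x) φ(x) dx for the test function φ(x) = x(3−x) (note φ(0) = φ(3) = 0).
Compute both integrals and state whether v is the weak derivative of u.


LHS = 27, RHS = 27. Yes, v = u' weakly.

u(x) = -2*x**2 - 1, classical derivative u'(x) = -4*x.
φ(x) = x(3−x), so φ'(x) = 3 - 2*x.
Note φ(0) = φ(3) = 0, so the boundary term u·φ vanishes.
LHS = ∫_0^3 u(x) φ'(x) dx = ∫_0^3 (4*x^3 - 6*x^2 + 2*x - 3) dx. Term by term:
  ∫_0^3 4*x^3 dx = 81;  ∫_0^3 -6*x^2 dx = -54;  ∫_0^3 2*x dx = 9;
  ∫_0^3 -3 dx = -9.
Sum: 81 − 54 + 9 − 9 = 27.
So LHS = 27.
∫_0^3 v(x) φ(x) dx = ∫_0^3 (4*x^3 - 12*x^2) dx. Term by term:
  ∫_0^3 4*x^3 dx = 81;  ∫_0^3 -12*x^2 dx = -108.
Sum: 81 − 108 = -27.
So RHS = -∫_0^3 v(x) φ(x) dx = 27.
LHS = RHS, so the identity holds for this test φ.
Moreover u is smooth here and v(x) = u'(x) = -4*x pointwise, so the identity holds for every test function. Hence v is the weak derivative of u.


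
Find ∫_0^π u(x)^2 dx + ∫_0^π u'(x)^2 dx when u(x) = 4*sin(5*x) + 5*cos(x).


||u||_{H^1(0,π)}^2 = 233*π

u'(x) = -5*sin(x) + 20*cos(5*x).
Expand u² and (u')² and integrate term by term on (0, π), using: for integers n ≥ 1, ∫_0^π sin²(nx) dx = ∫_0^π cos²(nx) dx = π/2; for n ≠ n', ∫_0^π sin(nx)sin(n'x) dx = ∫_0^π cos(nx)cos(n'x) dx = 0; and by product-to-sum, ∫_0^π sin(nx)cos(n'x) dx = ½∫_0^π [sin((n+n')x) + sin((n−n')x)] dx, which is 0 when n+n' is even and 2n/(n²−n'²) when n+n' is odd (it need not vanish on (0, π)).
  u² squared terms: (4)²·∫sin(5x)² dx = 16·π/2 = 8*π;  (5)²·∫cos(x)² dx = 25·π/2 = 25*π/2.
  u² cross terms: 2·(4)·(5)·∫sin(5x)·cos(x) dx = 40·(0) = 0.
  So ∫_0^π u² dx = 8*π + 25*π/2 + 0 = 41*π/2.
  (u')² squared terms: (-5)²·∫sin(x)² dx = 25·π/2 = 25*π/2;  (20)²·∫cos(5x)² dx = 400·π/2 = 200*π.
  (u')² cross terms: 2·(-5)·(20)·∫sin(x)·cos(5x) dx = -200·(0) = 0.
  So ∫_0^π (u')² dx = 25*π/2 + 200*π + 0 = 425*π/2.
||u||_{H^1}^2 = (41*π/2) + (425*π/2) = 233*π.


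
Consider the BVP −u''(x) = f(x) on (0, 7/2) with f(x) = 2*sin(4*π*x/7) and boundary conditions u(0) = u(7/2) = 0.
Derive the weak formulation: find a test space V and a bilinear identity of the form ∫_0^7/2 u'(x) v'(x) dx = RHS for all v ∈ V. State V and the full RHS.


V = H^1_0(0, 7/2) (so v(0) = v(7/2) = 0); weak form: ∫_0^7/2 u'v' dx = ∫_0^7/2 (2*sin(4*π*x/7)) v dx for all v ∈ V.

Multiply both sides by a test function v and integrate from 0 to 7/2:
  ∫_0^7/2 −u''(x) v(x) dx = ∫_0^7/2 f(x) v(x) dx.
Integrate the LHS by parts once:
  ∫_0^7/2 −u'' v dx = −[u'(x) v(x)]_0^7/2 + ∫_0^7/2 u'(x) v'(x) dx.
Thus ∫_0^7/2 u'(x) v'(x) dx = ∫_0^7/2 f(x) v(x) dx + [u'(x) v(x)]_0^7/2.
Choose V so that boundary terms are either known or forced to vanish.
u is Dirichlet: u(0) = u(7/2) = 0. Let V = H^1_0(0, 7/2); then v(0) = v(7/2) = 0, and [u' v]_0^7/2 = 0.
Weak formulation: find u (satisfying any essential BC) such that ∫_0^7/2 u'(x) v'(x) dx = ∫_0^7/2 f v dx for all v ∈ V.
Substituting f(x) = 2*sin(4*π*x/7), the right-hand side is ∫_0^7/2 (2*sin(4*π*x/7)) v dx.


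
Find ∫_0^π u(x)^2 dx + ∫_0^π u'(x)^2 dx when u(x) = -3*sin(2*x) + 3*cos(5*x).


||u||_{H^1(0,π)}^2 = 624/7 + 279*π/2

u'(x) = -15*sin(5*x) - 6*cos(2*x).
Expand u² and (u')² and integrate term by term on (0, π), using: for integers n ≥ 1, ∫_0^π sin²(nx) dx = ∫_0^π cos²(nx) dx = π/2; for n ≠ n', ∫_0^π sin(nx)sin(n'x) dx = ∫_0^π cos(nx)cos(n'x) dx = 0; and by product-to-sum, ∫_0^π sin(nx)cos(n'x) dx = ½∫_0^π [sin((n+n')x) + sin((n−n')x)] dx, which is 0 when n+n' is even and 2n/(n²−n'²) when n+n' is odd (it need not vanish on (0, π)).
  u² squared terms: (-3)²·∫sin(2x)² dx = 9·π/2 = 9*π/2;  (3)²·∫cos(5x)² dx = 9·π/2 = 9*π/2.
  u² cross terms: 2·(-3)·(3)·∫sin(2x)·cos(5x) dx = -18·(-4/21) = 24/7.
  So ∫_0^π u² dx = 9*π/2 + 9*π/2 + 24/7 = 24/7 + 9*π.
  (u')² squared terms: (-15)²·∫sin(5x)² dx = 225·π/2 = 225*π/2;  (-6)²·∫cos(2x)² dx = 36·π/2 = 18*π.
  (u')² cross terms: 2·(-15)·(-6)·∫sin(5x)·cos(2x) dx = 180·(10/21) = 600/7.
  So ∫_0^π (u')² dx = 225*π/2 + 18*π + 600/7 = 600/7 + 261*π/2.
||u||_{H^1}^2 = (24/7 + 9*π) + (600/7 + 261*π/2) = 624/7 + 279*π/2.


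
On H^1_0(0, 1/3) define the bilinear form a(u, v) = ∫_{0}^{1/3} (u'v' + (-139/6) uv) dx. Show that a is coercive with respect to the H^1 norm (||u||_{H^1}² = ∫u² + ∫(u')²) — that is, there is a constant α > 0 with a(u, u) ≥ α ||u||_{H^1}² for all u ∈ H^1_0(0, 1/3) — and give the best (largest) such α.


α = (-139 + 54*π^2)/(6*(1 + 9*π^2))

Coercivity of a(·,·) on H^1_0(0, 1/3) means a(u, u) ≥ α ||u||_{H^1}² for every u ∈ H^1_0.
The interval has length L = 1/3, and Poincaré/coercivity depend only on L. Here a(u, u) = ∫(u')² + (-139/6)·∫u².
Here c = -139/6 < 0 with |c| < (π/L)² = 9*π^2, so coercivity still holds. The condition a(u,u) ≥ α||u||_{H^1}² reads (1−α)∫(u')² ≥ (α−c)∫u². Any admissible α is ≤ 1 (rapidly oscillating u have ∫u²/∫(u')² → 0), and α = 1 would force 0 ≥ (1−c)∫u², impossible since c < 1; so 1−α > 0. By the sharp Poincaré inequality on H^1_0 of an interval of length L, ∫(u')² ≥ (π/L)²∫u² with equality for the first sine mode sin(π(x−x₀)/L) (x₀ the left endpoint), so the inequality holds for all u iff (1−α)(π/L)² ≥ α − c, i.e. α ≤ ((π/L)² + c)/((π/L)² + 1) = (1 + c(L/π)²)/(1 + (L/π)²). (Direct route, valid since c ≤ 0: Poincaré gives c∫u² ≥ c(L/π)²∫(u')², so a(u,u) ≥ (1 + c(L/π)²)∫(u')², while ||u||_{H^1}² ≤ (1 + (L/π)²)∫(u')²; dividing yields the same α.) With (π/L)² = 9*π^2 and c = -139/6, the largest admissible constant is α = ((π/L)² + c)/((π/L)² + 1).
Simplifying, α = (-139 + 54*π^2)/(6*(1 + 9*π^2)).


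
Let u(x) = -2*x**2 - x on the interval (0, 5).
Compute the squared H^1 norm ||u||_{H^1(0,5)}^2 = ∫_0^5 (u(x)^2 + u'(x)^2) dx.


||u||_{H^1}^2 = 11815/3

The H^1 norm (squared) on an interval (0, L) is
  ||u||_{H^1}^2 = ∫_0^L u(x)^2 dx + ∫_0^L u'(x)^2 dx.
Compute u'(x) = -4*x - 1.
Then u(x)^2 = 4*x**4 + 4*x**3 + x**2 and u'(x)^2 = 16*x**2 + 8*x + 1.
Integrate each monomial from 0 to 5 using ∫_0^5 c·x^n dx = c·5^(n+1)/(n+1):
  ∫_0^5 u(x)^2 dx = ∫_0^5 (4*x^4 + 4*x^3 + x^2) dx. Term by term:
    ∫_0^5 4*x^4 dx = 2500;  ∫_0^5 4*x^3 dx = 625;  ∫_0^5 x^2 dx = 125/3.
  Sum: 2500 + 625 + 125/3 = 9500/3.
  ∫_0^5 u'(x)^2 dx = ∫_0^5 (16*x^2 + 8*x + 1) dx. Term by term:
    ∫_0^5 16*x^2 dx = 2000/3;  ∫_0^5 8*x dx = 100;  ∫_0^5 1 dx = 5.
  Sum: 2000/3 + 100 + 5 = 2315/3.
Adding: ||u||_{H^1}^2 = 9500/3 + 2315/3 = 11815/3.


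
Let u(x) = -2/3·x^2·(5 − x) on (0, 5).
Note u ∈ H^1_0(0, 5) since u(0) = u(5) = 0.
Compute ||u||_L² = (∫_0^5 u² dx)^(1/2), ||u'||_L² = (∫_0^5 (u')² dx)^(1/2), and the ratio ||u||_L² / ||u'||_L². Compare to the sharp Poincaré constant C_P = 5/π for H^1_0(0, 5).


||u||_L² / ||u'||_L² = 5*sqrt(14)/14 < C_P = 5/π.

u(x) = -2/3·x^2·(5 − x), so u'(x) = 2*x*(3*x - 10)/3.
u(x) = -2/3·x^2·(5 − x) vanishes at x = 0 and x = 5, so u ∈ H^1_0(0, 5). Differentiate via the product rule and integrate the resulting polynomials term by term.
  ∫_0^5 u² dx = ∫_0^5 (4*x^6/9 - 40*x^5/9 + 100*x^4/9) dx. Term by term:
    ∫_0^5 4*x^6/9 dx = 312500/63;  ∫_0^5 -40*x^5/9 dx = -312500/27;  ∫_0^5 100*x^4/9 dx = 62500/9.
  Sum: 312500/63 − 312500/27 + 62500/9 = 62500/189.
  ∫_0^5 (u')² dx = ∫_0^5 (4*x^4 - 80*x^3/3 + 400*x^2/9) dx. Term by term:
    ∫_0^5 4*x^4 dx = 2500;  ∫_0^5 -80*x^3/3 dx = -12500/3;  ∫_0^5 400*x^2/9 dx = 50000/27.
  Sum: 2500 − 12500/3 + 50000/27 = 5000/27.
∫_0^5 u² dx = 62500/189, so ||u||_L² = 250*sqrt(21)/63.
∫_0^5 (u')² dx = 5000/27, so ||u'||_L² = 50*sqrt(6)/9.
Ratio ||u||_L² / ||u'||_L² = 5*sqrt(14)/14.
Sharp Poincaré constant on H^1_0(0, 5) is C_P = L/π = 5/π, achieved by sin(π/5·x).
A polynomial bump cannot attain the sharp Poincaré constant (only the first sine eigenfunction does), so the ratio is strictly less than C_P, consistent with ||u||_L² ≤ C_P ||u'||_L².


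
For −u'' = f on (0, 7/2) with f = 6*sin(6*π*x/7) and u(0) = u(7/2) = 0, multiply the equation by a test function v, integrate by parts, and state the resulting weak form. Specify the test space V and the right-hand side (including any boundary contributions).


V = H^1_0(0, 7/2) (so v(0) = v(7/2) = 0); weak form: ∫_0^7/2 u'v' dx = ∫_0^7/2 (6*sin(6*π*x/7)) v dx for all v ∈ V.

Multiply both sides by a test function v and integrate from 0 to 7/2:
  ∫_0^7/2 −u''(x) v(x) dx = ∫_0^7/2 f(x) v(x) dx.
Integrate the LHS by parts once:
  ∫_0^7/2 −u'' v dx = −[u'(x) v(x)]_0^7/2 + ∫_0^7/2 u'(x) v'(x) dx.
Thus ∫_0^7/2 u'(x) v'(x) dx = ∫_0^7/2 f(x) v(x) dx + [u'(x) v(x)]_0^7/2.
Choose V so that boundary terms are either known or forced to vanish.
u is Dirichlet: u(0) = u(7/2) = 0. Let V = H^1_0(0, 7/2); then v(0) = v(7/2) = 0, and [u' v]_0^7/2 = 0.
Weak formulation: find u (satisfying any essential BC) such that ∫_0^7/2 u'(x) v'(x) dx = ∫_0^7/2 f v dx for all v ∈ V.
Substituting f(x) = 6*sin(6*π*x/7), the right-hand side is ∫_0^7/2 (6*sin(6*π*x/7)) v dx.
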